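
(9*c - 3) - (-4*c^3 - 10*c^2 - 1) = 4*c^3 + 10*c^2 + 9*c - 2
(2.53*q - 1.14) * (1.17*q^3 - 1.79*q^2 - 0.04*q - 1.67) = 2.9601*q^4 - 5.8625*q^3 + 1.9394*q^2 - 4.1795*q + 1.9038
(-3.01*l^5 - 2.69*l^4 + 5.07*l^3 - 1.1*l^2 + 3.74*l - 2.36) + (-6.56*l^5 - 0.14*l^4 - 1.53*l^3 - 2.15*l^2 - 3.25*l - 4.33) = -9.57*l^5 - 2.83*l^4 + 3.54*l^3 - 3.25*l^2 + 0.49*l - 6.69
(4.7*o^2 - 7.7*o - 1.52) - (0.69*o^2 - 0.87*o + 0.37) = 4.01*o^2 - 6.83*o - 1.89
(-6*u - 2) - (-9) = 7 - 6*u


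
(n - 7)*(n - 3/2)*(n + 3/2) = n^3 - 7*n^2 - 9*n/4 + 63/4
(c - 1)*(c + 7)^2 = c^3 + 13*c^2 + 35*c - 49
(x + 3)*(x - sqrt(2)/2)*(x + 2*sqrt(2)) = x^3 + 3*sqrt(2)*x^2/2 + 3*x^2 - 2*x + 9*sqrt(2)*x/2 - 6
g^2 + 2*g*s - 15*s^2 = (g - 3*s)*(g + 5*s)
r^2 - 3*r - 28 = (r - 7)*(r + 4)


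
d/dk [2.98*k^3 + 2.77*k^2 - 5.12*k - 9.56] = 8.94*k^2 + 5.54*k - 5.12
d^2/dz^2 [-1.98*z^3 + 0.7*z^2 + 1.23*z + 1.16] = 1.4 - 11.88*z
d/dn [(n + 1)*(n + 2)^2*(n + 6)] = 4*n^3 + 33*n^2 + 76*n + 52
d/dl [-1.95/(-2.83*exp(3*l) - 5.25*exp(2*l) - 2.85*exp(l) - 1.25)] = (-16.5555*exp(2*l) - 20.475*exp(l) - 5.5575)*exp(l)/(2.83*exp(3*l) + 5.25*exp(2*l) + 2.85*exp(l) + 1.25)^2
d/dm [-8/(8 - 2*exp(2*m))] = -8*exp(2*m)/(exp(2*m) - 4)^2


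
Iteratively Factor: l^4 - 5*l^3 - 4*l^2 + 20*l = (l - 5)*(l^3 - 4*l) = (l - 5)*(l - 2)*(l^2 + 2*l) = (l - 5)*(l - 2)*(l + 2)*(l)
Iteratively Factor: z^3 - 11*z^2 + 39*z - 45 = (z - 3)*(z^2 - 8*z + 15) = (z - 3)^2*(z - 5)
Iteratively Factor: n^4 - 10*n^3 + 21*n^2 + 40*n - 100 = (n - 5)*(n^3 - 5*n^2 - 4*n + 20) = (n - 5)^2*(n^2 - 4) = (n - 5)^2*(n + 2)*(n - 2)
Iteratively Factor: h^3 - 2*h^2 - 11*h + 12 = (h - 4)*(h^2 + 2*h - 3) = (h - 4)*(h + 3)*(h - 1)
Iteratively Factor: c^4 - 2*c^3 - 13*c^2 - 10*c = (c + 1)*(c^3 - 3*c^2 - 10*c) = c*(c + 1)*(c^2 - 3*c - 10) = c*(c - 5)*(c + 1)*(c + 2)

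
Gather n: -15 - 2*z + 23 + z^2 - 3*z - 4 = z^2 - 5*z + 4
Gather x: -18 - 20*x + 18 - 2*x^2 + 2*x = -2*x^2 - 18*x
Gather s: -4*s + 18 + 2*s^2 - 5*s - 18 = 2*s^2 - 9*s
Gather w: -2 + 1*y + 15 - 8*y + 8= 21 - 7*y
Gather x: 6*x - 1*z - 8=6*x - z - 8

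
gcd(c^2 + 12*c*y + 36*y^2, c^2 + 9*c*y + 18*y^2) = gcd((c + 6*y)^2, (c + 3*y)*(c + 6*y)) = c + 6*y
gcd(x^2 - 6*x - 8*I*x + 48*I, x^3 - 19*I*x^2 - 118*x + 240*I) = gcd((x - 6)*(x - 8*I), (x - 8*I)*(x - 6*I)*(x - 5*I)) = x - 8*I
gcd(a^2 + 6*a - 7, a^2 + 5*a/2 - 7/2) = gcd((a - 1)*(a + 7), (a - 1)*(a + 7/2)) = a - 1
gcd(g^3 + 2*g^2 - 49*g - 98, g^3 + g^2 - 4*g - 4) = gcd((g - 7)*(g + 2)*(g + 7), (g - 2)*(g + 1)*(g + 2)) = g + 2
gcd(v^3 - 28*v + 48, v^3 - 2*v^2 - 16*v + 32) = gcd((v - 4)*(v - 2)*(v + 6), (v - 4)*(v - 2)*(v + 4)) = v^2 - 6*v + 8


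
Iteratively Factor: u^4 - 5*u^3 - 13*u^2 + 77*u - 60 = (u - 1)*(u^3 - 4*u^2 - 17*u + 60) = (u - 3)*(u - 1)*(u^2 - u - 20) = (u - 3)*(u - 1)*(u + 4)*(u - 5)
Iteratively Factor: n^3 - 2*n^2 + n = (n - 1)*(n^2 - n) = n*(n - 1)*(n - 1)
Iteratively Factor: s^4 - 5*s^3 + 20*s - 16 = (s - 1)*(s^3 - 4*s^2 - 4*s + 16) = (s - 1)*(s + 2)*(s^2 - 6*s + 8) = (s - 4)*(s - 1)*(s + 2)*(s - 2)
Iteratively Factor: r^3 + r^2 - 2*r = (r)*(r^2 + r - 2) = r*(r + 2)*(r - 1)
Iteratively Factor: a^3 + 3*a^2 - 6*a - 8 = (a - 2)*(a^2 + 5*a + 4) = (a - 2)*(a + 4)*(a + 1)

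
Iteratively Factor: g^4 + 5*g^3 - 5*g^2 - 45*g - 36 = (g + 4)*(g^3 + g^2 - 9*g - 9) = (g - 3)*(g + 4)*(g^2 + 4*g + 3) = (g - 3)*(g + 3)*(g + 4)*(g + 1)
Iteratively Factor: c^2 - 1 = (c + 1)*(c - 1)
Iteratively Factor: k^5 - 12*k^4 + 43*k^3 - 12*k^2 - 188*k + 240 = (k + 2)*(k^4 - 14*k^3 + 71*k^2 - 154*k + 120) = (k - 3)*(k + 2)*(k^3 - 11*k^2 + 38*k - 40) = (k - 5)*(k - 3)*(k + 2)*(k^2 - 6*k + 8) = (k - 5)*(k - 4)*(k - 3)*(k + 2)*(k - 2)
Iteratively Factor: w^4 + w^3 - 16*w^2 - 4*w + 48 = (w + 2)*(w^3 - w^2 - 14*w + 24) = (w + 2)*(w + 4)*(w^2 - 5*w + 6) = (w - 3)*(w + 2)*(w + 4)*(w - 2)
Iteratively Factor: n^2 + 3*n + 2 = (n + 1)*(n + 2)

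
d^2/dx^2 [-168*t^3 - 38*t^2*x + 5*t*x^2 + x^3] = 10*t + 6*x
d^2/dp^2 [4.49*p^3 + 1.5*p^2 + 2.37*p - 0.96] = 26.94*p + 3.0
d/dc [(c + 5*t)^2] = 2*c + 10*t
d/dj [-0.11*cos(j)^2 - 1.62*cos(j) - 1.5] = (0.22*cos(j) + 1.62)*sin(j)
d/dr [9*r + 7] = 9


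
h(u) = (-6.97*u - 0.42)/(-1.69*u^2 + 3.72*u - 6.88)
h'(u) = (-6.97*u - 0.42)*(3.38*u - 3.72)/(-1.69*u^2 + 3.72*u - 6.88)^2 - 6.97/(-1.69*u^2 + 3.72*u - 6.88)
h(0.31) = 0.44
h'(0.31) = 1.38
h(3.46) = 1.72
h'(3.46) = -0.48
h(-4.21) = -0.55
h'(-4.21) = -0.06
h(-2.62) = -0.63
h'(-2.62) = -0.03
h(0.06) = 0.13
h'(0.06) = 1.11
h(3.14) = 1.88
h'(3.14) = -0.51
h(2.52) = 2.18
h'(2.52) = -0.43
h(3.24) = 1.83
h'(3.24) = -0.50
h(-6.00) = -0.46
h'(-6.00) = -0.05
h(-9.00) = -0.35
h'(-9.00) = -0.03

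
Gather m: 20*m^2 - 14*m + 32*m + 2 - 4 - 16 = 20*m^2 + 18*m - 18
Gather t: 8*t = 8*t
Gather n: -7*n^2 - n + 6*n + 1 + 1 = -7*n^2 + 5*n + 2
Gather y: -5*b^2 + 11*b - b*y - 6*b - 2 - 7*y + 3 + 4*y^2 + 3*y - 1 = -5*b^2 + 5*b + 4*y^2 + y*(-b - 4)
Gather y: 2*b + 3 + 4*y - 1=2*b + 4*y + 2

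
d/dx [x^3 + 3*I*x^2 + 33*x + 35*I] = 3*x^2 + 6*I*x + 33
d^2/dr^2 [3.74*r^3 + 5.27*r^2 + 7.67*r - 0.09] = 22.44*r + 10.54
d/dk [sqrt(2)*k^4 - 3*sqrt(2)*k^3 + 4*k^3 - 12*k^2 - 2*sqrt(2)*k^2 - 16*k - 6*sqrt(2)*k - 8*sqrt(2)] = 4*sqrt(2)*k^3 - 9*sqrt(2)*k^2 + 12*k^2 - 24*k - 4*sqrt(2)*k - 16 - 6*sqrt(2)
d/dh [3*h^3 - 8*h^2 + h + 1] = 9*h^2 - 16*h + 1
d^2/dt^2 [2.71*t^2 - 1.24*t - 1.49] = 5.42000000000000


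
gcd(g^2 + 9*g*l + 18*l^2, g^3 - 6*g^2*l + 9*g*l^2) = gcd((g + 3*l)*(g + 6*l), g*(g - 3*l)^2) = 1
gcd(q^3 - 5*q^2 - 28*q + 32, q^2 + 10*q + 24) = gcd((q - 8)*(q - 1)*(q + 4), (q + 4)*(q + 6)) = q + 4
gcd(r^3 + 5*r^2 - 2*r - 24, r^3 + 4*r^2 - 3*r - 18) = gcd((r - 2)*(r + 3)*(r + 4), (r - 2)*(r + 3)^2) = r^2 + r - 6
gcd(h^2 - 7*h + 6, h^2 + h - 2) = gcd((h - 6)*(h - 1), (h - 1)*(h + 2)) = h - 1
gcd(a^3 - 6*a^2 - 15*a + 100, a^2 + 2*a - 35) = a - 5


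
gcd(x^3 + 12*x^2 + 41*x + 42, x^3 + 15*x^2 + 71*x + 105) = x^2 + 10*x + 21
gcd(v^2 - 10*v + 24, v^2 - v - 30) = v - 6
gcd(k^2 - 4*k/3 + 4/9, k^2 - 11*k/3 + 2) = k - 2/3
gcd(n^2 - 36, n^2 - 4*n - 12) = n - 6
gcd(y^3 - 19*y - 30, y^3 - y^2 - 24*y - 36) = y^2 + 5*y + 6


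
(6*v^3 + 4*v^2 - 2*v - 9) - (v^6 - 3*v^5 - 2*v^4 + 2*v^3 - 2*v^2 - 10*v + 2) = -v^6 + 3*v^5 + 2*v^4 + 4*v^3 + 6*v^2 + 8*v - 11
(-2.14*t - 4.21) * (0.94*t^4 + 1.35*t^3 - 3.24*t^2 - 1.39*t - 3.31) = -2.0116*t^5 - 6.8464*t^4 + 1.2501*t^3 + 16.615*t^2 + 12.9353*t + 13.9351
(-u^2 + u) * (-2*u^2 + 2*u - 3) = 2*u^4 - 4*u^3 + 5*u^2 - 3*u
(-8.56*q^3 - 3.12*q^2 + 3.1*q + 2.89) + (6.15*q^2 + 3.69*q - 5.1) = -8.56*q^3 + 3.03*q^2 + 6.79*q - 2.21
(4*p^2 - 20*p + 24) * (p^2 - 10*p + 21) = 4*p^4 - 60*p^3 + 308*p^2 - 660*p + 504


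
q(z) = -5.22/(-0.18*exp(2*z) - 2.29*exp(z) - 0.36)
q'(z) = -5.22*(0.36*exp(2*z) + 2.29*exp(z))/(-0.18*exp(2*z) - 2.29*exp(z) - 0.36)^2 = (-1.8792*exp(z) - 11.9538)*exp(z)/(0.18*exp(2*z) + 2.29*exp(z) + 0.36)^2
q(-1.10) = 4.57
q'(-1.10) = -3.21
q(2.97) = 0.05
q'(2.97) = -0.07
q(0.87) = 0.76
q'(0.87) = -0.84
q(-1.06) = 4.44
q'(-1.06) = -3.16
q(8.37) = 0.00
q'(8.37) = -0.00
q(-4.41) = 13.46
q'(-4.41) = -0.97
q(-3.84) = 12.75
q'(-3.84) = -1.54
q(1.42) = 0.40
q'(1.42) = -0.49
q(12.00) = 0.00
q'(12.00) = 0.00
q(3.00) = 0.04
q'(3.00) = -0.07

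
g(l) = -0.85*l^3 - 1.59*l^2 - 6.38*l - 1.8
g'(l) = -2.55*l^2 - 3.18*l - 6.38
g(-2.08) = 12.24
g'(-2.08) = -10.80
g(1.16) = -12.67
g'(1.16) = -13.50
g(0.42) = -4.82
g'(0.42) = -8.17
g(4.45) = -136.58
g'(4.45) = -71.03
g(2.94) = -55.90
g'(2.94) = -37.77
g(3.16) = -64.66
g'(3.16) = -41.89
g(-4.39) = 67.48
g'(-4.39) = -41.56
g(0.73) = -7.64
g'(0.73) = -10.06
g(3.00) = -58.20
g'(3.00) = -38.87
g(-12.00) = 1314.60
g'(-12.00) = -335.42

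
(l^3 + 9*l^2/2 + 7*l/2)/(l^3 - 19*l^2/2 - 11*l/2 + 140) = l*(l + 1)/(l^2 - 13*l + 40)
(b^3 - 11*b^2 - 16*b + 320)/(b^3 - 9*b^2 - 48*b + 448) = (b + 5)/(b + 7)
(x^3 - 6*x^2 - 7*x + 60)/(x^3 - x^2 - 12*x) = (x - 5)/x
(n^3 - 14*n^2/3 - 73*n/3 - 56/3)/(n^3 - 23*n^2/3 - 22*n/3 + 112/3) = (n + 1)/(n - 2)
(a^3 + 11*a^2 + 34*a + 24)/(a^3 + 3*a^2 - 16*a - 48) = (a^2 + 7*a + 6)/(a^2 - a - 12)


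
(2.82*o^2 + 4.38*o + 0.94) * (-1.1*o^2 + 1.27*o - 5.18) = -3.102*o^4 - 1.2366*o^3 - 10.079*o^2 - 21.4946*o - 4.8692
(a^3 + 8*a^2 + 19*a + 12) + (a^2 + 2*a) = a^3 + 9*a^2 + 21*a + 12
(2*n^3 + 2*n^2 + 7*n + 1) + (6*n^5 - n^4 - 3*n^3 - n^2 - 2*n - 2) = 6*n^5 - n^4 - n^3 + n^2 + 5*n - 1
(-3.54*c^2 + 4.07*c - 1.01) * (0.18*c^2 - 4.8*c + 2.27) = -0.6372*c^4 + 17.7246*c^3 - 27.7536*c^2 + 14.0869*c - 2.2927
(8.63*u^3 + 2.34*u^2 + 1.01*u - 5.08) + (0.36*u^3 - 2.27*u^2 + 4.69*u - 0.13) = 8.99*u^3 + 0.0699999999999998*u^2 + 5.7*u - 5.21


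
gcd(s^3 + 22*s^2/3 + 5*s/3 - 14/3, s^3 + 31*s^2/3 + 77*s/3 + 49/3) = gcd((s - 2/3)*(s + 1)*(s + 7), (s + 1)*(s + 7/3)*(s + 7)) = s^2 + 8*s + 7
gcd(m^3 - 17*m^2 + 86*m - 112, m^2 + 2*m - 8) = m - 2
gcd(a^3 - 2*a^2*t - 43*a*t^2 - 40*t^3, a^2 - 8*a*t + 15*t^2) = 1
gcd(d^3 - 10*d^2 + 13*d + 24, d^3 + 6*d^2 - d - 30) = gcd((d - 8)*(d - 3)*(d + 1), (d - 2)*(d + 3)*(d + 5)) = 1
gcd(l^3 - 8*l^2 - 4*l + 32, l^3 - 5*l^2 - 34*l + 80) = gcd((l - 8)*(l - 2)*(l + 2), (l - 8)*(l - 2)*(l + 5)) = l^2 - 10*l + 16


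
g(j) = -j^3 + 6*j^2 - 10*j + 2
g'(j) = -3*j^2 + 12*j - 10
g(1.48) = -2.90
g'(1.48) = 1.19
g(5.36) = -33.21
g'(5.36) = -31.87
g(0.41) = -1.16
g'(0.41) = -5.58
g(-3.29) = 135.46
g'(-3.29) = -81.95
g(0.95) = -2.94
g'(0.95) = -1.31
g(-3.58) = 160.58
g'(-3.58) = -91.41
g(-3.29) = 135.46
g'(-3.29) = -81.95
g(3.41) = -1.98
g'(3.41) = -3.96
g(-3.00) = 113.00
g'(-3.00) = -73.00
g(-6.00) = 494.00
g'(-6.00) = -190.00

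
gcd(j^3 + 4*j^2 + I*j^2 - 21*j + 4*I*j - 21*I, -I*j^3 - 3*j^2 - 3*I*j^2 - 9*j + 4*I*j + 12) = 1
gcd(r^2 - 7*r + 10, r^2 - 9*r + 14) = r - 2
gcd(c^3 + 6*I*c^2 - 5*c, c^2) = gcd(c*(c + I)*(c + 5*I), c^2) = c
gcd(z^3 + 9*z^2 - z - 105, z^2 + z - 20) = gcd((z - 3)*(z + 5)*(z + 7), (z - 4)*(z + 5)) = z + 5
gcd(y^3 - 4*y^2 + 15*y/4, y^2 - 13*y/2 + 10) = y - 5/2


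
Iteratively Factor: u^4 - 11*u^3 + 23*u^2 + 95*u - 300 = (u - 5)*(u^3 - 6*u^2 - 7*u + 60) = (u - 5)*(u + 3)*(u^2 - 9*u + 20) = (u - 5)^2*(u + 3)*(u - 4)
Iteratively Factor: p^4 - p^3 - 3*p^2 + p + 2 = (p - 1)*(p^3 - 3*p - 2) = (p - 1)*(p + 1)*(p^2 - p - 2) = (p - 2)*(p - 1)*(p + 1)*(p + 1)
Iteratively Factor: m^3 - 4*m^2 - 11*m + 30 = (m - 2)*(m^2 - 2*m - 15) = (m - 2)*(m + 3)*(m - 5)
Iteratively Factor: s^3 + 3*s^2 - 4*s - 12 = (s + 2)*(s^2 + s - 6) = (s - 2)*(s + 2)*(s + 3)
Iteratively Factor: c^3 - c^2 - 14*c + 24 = (c - 3)*(c^2 + 2*c - 8) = (c - 3)*(c + 4)*(c - 2)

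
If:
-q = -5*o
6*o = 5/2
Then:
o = 5/12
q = 25/12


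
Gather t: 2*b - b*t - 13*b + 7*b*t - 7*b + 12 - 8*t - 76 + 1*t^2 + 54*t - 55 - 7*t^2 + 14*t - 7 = -18*b - 6*t^2 + t*(6*b + 60) - 126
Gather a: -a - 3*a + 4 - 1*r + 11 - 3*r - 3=-4*a - 4*r + 12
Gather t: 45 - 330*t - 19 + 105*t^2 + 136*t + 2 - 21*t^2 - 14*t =84*t^2 - 208*t + 28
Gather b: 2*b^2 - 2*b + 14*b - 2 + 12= 2*b^2 + 12*b + 10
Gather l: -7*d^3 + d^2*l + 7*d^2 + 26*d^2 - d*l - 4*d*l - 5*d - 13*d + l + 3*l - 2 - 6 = -7*d^3 + 33*d^2 - 18*d + l*(d^2 - 5*d + 4) - 8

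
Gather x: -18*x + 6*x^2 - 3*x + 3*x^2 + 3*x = 9*x^2 - 18*x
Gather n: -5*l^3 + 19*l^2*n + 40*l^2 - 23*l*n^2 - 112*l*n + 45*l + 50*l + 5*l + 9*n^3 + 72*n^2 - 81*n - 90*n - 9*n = -5*l^3 + 40*l^2 + 100*l + 9*n^3 + n^2*(72 - 23*l) + n*(19*l^2 - 112*l - 180)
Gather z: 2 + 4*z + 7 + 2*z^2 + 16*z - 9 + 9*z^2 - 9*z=11*z^2 + 11*z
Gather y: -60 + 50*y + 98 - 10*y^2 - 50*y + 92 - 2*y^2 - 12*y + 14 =-12*y^2 - 12*y + 144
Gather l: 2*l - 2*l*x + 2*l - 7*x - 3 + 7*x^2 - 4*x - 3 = l*(4 - 2*x) + 7*x^2 - 11*x - 6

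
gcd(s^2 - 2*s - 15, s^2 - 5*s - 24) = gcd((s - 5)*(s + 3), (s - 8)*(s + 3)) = s + 3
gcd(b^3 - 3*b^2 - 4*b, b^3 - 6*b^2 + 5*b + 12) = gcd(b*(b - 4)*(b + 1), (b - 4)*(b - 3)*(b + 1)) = b^2 - 3*b - 4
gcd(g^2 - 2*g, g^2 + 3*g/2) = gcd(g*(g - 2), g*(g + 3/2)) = g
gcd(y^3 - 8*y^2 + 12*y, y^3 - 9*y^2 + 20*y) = y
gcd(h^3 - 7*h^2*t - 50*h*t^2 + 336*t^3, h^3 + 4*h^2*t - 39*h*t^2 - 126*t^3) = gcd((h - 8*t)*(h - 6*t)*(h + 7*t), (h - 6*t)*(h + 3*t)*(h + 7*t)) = -h^2 - h*t + 42*t^2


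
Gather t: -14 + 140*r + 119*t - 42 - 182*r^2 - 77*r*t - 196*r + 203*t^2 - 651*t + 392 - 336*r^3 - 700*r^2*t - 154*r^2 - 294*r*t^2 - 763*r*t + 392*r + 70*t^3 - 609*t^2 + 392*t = -336*r^3 - 336*r^2 + 336*r + 70*t^3 + t^2*(-294*r - 406) + t*(-700*r^2 - 840*r - 140) + 336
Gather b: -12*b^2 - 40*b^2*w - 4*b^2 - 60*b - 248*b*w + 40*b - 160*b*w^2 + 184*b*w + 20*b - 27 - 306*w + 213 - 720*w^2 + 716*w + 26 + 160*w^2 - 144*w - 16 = b^2*(-40*w - 16) + b*(-160*w^2 - 64*w) - 560*w^2 + 266*w + 196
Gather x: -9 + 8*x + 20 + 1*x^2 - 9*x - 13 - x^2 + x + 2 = 0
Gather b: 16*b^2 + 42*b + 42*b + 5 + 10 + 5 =16*b^2 + 84*b + 20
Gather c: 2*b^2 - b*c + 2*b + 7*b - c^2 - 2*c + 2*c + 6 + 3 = 2*b^2 - b*c + 9*b - c^2 + 9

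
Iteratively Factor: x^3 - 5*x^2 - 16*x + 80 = (x + 4)*(x^2 - 9*x + 20) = (x - 4)*(x + 4)*(x - 5)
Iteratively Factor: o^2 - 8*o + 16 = (o - 4)*(o - 4)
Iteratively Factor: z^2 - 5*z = (z)*(z - 5)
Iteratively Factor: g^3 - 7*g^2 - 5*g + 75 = (g + 3)*(g^2 - 10*g + 25) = (g - 5)*(g + 3)*(g - 5)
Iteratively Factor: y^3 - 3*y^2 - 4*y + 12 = (y - 3)*(y^2 - 4) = (y - 3)*(y - 2)*(y + 2)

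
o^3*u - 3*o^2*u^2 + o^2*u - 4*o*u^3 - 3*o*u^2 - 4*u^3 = (o - 4*u)*(o + u)*(o*u + u)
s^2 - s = s*(s - 1)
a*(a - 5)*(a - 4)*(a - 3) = a^4 - 12*a^3 + 47*a^2 - 60*a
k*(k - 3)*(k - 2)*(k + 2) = k^4 - 3*k^3 - 4*k^2 + 12*k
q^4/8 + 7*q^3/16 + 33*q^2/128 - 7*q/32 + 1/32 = (q/4 + 1/2)*(q/2 + 1)*(q - 1/4)^2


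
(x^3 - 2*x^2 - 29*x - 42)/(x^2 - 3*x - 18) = (x^2 - 5*x - 14)/(x - 6)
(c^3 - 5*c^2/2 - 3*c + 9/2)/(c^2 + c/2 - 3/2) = c - 3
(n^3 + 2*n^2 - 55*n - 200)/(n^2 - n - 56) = (n^2 + 10*n + 25)/(n + 7)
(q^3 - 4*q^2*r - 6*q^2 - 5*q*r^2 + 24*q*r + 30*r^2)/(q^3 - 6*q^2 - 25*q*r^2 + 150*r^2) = (q + r)/(q + 5*r)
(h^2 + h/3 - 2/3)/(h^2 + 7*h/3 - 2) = (h + 1)/(h + 3)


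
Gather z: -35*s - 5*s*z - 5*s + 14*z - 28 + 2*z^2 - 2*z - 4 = -40*s + 2*z^2 + z*(12 - 5*s) - 32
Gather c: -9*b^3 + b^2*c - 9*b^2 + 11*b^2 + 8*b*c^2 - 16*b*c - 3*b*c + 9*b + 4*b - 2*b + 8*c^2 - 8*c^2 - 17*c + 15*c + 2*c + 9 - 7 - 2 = -9*b^3 + 2*b^2 + 8*b*c^2 + 11*b + c*(b^2 - 19*b)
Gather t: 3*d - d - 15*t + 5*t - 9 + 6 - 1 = 2*d - 10*t - 4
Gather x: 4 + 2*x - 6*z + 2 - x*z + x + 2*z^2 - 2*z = x*(3 - z) + 2*z^2 - 8*z + 6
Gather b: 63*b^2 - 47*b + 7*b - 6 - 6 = 63*b^2 - 40*b - 12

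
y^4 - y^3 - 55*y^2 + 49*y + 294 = (y - 7)*(y - 3)*(y + 2)*(y + 7)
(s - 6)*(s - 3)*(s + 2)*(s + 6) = s^4 - s^3 - 42*s^2 + 36*s + 216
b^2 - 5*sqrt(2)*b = b*(b - 5*sqrt(2))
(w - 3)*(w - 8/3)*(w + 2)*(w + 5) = w^4 + 4*w^3/3 - 65*w^2/3 - 2*w/3 + 80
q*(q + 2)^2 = q^3 + 4*q^2 + 4*q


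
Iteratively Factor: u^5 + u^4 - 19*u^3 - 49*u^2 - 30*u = (u + 2)*(u^4 - u^3 - 17*u^2 - 15*u) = (u + 2)*(u + 3)*(u^3 - 4*u^2 - 5*u) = (u + 1)*(u + 2)*(u + 3)*(u^2 - 5*u) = u*(u + 1)*(u + 2)*(u + 3)*(u - 5)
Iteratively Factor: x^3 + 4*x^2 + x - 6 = (x - 1)*(x^2 + 5*x + 6) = (x - 1)*(x + 3)*(x + 2)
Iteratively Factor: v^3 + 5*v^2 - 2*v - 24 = (v - 2)*(v^2 + 7*v + 12) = (v - 2)*(v + 4)*(v + 3)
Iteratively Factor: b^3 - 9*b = (b - 3)*(b^2 + 3*b) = (b - 3)*(b + 3)*(b)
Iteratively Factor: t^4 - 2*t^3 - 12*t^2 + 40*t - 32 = (t - 2)*(t^3 - 12*t + 16) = (t - 2)*(t + 4)*(t^2 - 4*t + 4) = (t - 2)^2*(t + 4)*(t - 2)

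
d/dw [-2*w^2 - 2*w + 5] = -4*w - 2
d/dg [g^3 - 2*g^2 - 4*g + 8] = 3*g^2 - 4*g - 4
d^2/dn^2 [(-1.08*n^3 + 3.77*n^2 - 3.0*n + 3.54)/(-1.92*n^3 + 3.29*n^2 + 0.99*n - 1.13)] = (-14.151168*n^6 + 78.672384*n^5 - 341.414784*n^4 + 583.350222*n^3 - 358.980042*n^2 + 52.094412*n - 36.17605)/(7.077888*n^9 - 36.384768*n^8 + 51.398208*n^7 + 14.407399*n^6 - 69.330105*n^5 + 14.132688*n^4 + 28.467783*n^3 - 9.280464*n^2 - 3.792393*n + 1.442897)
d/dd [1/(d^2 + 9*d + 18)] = (-2*d - 9)/(d^2 + 9*d + 18)^2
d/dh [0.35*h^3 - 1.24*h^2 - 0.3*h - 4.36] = 1.05*h^2 - 2.48*h - 0.3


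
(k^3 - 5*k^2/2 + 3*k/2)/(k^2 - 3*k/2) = k - 1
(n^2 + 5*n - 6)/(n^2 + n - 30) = (n - 1)/(n - 5)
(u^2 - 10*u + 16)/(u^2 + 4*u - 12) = (u - 8)/(u + 6)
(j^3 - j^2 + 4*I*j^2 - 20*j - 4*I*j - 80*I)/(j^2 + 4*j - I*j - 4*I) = (j^2 + j*(-5 + 4*I) - 20*I)/(j - I)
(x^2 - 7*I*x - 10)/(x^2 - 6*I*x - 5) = (x - 2*I)/(x - I)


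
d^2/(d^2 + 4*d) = d/(d + 4)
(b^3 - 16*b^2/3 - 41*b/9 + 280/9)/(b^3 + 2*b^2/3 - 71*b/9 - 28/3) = (3*b^2 - 23*b + 40)/(3*b^2 - 5*b - 12)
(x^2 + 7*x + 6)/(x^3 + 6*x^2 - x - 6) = 1/(x - 1)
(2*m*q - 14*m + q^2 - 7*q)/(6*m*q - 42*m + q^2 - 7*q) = (2*m + q)/(6*m + q)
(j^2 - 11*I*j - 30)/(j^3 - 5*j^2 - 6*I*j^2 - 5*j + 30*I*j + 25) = (j - 6*I)/(j^2 - j*(5 + I) + 5*I)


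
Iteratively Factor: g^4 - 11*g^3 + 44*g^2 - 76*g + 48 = (g - 2)*(g^3 - 9*g^2 + 26*g - 24) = (g - 2)^2*(g^2 - 7*g + 12) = (g - 4)*(g - 2)^2*(g - 3)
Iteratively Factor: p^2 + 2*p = (p + 2)*(p)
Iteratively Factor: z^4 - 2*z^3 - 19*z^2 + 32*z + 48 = (z - 4)*(z^3 + 2*z^2 - 11*z - 12) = (z - 4)*(z - 3)*(z^2 + 5*z + 4) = (z - 4)*(z - 3)*(z + 4)*(z + 1)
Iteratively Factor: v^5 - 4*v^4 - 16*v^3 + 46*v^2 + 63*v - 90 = (v + 3)*(v^4 - 7*v^3 + 5*v^2 + 31*v - 30) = (v - 5)*(v + 3)*(v^3 - 2*v^2 - 5*v + 6) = (v - 5)*(v - 3)*(v + 3)*(v^2 + v - 2) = (v - 5)*(v - 3)*(v + 2)*(v + 3)*(v - 1)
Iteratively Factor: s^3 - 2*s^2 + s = (s)*(s^2 - 2*s + 1) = s*(s - 1)*(s - 1)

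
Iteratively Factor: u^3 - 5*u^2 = (u)*(u^2 - 5*u) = u^2*(u - 5)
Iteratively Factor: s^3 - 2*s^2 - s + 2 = (s - 1)*(s^2 - s - 2) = (s - 2)*(s - 1)*(s + 1)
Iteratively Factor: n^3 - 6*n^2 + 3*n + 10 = (n - 5)*(n^2 - n - 2) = (n - 5)*(n + 1)*(n - 2)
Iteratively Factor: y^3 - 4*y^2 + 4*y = (y)*(y^2 - 4*y + 4) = y*(y - 2)*(y - 2)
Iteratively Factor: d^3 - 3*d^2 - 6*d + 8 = (d - 1)*(d^2 - 2*d - 8) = (d - 1)*(d + 2)*(d - 4)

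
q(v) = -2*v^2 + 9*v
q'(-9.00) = 45.00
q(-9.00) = -243.00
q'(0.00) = 9.00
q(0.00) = 0.00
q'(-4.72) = 27.88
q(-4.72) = -87.04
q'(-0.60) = 11.40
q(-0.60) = -6.12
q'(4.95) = -10.80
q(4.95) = -4.46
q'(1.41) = 3.36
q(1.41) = 8.71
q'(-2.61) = 19.44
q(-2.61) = -37.11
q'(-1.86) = 16.44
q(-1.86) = -23.66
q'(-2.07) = 17.28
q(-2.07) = -27.20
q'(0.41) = 7.36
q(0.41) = 3.35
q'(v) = 9 - 4*v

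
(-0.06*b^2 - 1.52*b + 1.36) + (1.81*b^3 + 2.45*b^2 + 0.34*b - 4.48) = 1.81*b^3 + 2.39*b^2 - 1.18*b - 3.12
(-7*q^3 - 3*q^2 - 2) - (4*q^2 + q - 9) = -7*q^3 - 7*q^2 - q + 7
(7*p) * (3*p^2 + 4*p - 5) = 21*p^3 + 28*p^2 - 35*p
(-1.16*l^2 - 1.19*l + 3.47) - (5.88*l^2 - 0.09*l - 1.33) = -7.04*l^2 - 1.1*l + 4.8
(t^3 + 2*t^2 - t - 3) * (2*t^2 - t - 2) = 2*t^5 + 3*t^4 - 6*t^3 - 9*t^2 + 5*t + 6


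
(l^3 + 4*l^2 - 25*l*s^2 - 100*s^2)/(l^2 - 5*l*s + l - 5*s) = (l^2 + 5*l*s + 4*l + 20*s)/(l + 1)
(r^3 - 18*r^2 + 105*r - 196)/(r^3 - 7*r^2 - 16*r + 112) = (r - 7)/(r + 4)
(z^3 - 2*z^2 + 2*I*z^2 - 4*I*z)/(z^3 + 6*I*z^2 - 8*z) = (z - 2)/(z + 4*I)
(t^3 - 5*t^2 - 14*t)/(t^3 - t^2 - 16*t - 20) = t*(t - 7)/(t^2 - 3*t - 10)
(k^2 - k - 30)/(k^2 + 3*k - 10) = (k - 6)/(k - 2)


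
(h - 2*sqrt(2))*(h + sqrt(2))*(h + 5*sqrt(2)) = h^3 + 4*sqrt(2)*h^2 - 14*h - 20*sqrt(2)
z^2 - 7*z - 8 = (z - 8)*(z + 1)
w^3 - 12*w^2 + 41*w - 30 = (w - 6)*(w - 5)*(w - 1)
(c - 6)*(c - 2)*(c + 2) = c^3 - 6*c^2 - 4*c + 24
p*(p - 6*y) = p^2 - 6*p*y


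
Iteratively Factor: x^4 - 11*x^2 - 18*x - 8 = (x + 1)*(x^3 - x^2 - 10*x - 8) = (x + 1)*(x + 2)*(x^2 - 3*x - 4) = (x + 1)^2*(x + 2)*(x - 4)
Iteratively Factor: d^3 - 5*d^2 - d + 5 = (d - 5)*(d^2 - 1) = (d - 5)*(d - 1)*(d + 1)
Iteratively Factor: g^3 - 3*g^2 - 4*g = (g + 1)*(g^2 - 4*g) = (g - 4)*(g + 1)*(g)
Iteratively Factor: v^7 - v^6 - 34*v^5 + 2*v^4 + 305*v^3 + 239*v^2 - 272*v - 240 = (v + 1)*(v^6 - 2*v^5 - 32*v^4 + 34*v^3 + 271*v^2 - 32*v - 240) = (v - 1)*(v + 1)*(v^5 - v^4 - 33*v^3 + v^2 + 272*v + 240) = (v - 5)*(v - 1)*(v + 1)*(v^4 + 4*v^3 - 13*v^2 - 64*v - 48) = (v - 5)*(v - 4)*(v - 1)*(v + 1)*(v^3 + 8*v^2 + 19*v + 12) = (v - 5)*(v - 4)*(v - 1)*(v + 1)*(v + 4)*(v^2 + 4*v + 3) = (v - 5)*(v - 4)*(v - 1)*(v + 1)*(v + 3)*(v + 4)*(v + 1)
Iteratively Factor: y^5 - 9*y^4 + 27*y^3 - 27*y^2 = (y - 3)*(y^4 - 6*y^3 + 9*y^2) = y*(y - 3)*(y^3 - 6*y^2 + 9*y) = y^2*(y - 3)*(y^2 - 6*y + 9) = y^2*(y - 3)^2*(y - 3)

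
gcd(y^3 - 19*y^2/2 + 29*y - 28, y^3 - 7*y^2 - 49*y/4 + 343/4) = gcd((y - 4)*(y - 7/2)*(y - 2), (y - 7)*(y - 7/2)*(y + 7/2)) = y - 7/2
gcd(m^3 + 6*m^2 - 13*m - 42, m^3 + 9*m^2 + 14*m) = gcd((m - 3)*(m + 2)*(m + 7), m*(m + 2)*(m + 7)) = m^2 + 9*m + 14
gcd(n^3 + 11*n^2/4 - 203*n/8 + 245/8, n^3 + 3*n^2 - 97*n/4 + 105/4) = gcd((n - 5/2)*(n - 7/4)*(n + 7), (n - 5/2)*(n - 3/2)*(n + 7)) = n^2 + 9*n/2 - 35/2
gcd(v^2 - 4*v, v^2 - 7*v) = v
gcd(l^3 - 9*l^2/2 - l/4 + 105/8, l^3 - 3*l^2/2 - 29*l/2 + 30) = l - 5/2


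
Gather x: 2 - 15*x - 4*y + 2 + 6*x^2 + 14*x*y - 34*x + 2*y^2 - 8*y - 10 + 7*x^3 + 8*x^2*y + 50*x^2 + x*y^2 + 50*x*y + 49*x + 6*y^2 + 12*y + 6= 7*x^3 + x^2*(8*y + 56) + x*(y^2 + 64*y) + 8*y^2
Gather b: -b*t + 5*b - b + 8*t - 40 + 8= b*(4 - t) + 8*t - 32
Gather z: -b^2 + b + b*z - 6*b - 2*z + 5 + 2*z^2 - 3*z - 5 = -b^2 - 5*b + 2*z^2 + z*(b - 5)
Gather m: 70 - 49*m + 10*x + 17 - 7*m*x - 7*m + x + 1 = m*(-7*x - 56) + 11*x + 88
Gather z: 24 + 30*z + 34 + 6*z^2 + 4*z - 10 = 6*z^2 + 34*z + 48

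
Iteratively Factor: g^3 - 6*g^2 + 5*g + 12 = (g - 3)*(g^2 - 3*g - 4) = (g - 3)*(g + 1)*(g - 4)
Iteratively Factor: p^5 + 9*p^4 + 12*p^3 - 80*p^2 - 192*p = (p + 4)*(p^4 + 5*p^3 - 8*p^2 - 48*p) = p*(p + 4)*(p^3 + 5*p^2 - 8*p - 48) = p*(p + 4)^2*(p^2 + p - 12) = p*(p - 3)*(p + 4)^2*(p + 4)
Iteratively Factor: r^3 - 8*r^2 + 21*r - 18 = (r - 3)*(r^2 - 5*r + 6) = (r - 3)^2*(r - 2)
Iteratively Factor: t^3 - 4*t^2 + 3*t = (t - 3)*(t^2 - t) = t*(t - 3)*(t - 1)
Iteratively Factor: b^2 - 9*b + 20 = (b - 4)*(b - 5)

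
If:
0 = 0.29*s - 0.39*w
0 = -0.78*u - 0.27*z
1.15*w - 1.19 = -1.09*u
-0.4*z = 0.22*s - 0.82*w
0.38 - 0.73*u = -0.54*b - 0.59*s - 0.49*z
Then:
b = -6.64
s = 2.44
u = -0.82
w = 1.82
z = 2.38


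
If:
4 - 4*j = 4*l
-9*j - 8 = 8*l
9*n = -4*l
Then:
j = -16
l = 17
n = -68/9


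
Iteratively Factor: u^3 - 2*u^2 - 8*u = (u + 2)*(u^2 - 4*u) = u*(u + 2)*(u - 4)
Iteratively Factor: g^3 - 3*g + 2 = (g + 2)*(g^2 - 2*g + 1) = (g - 1)*(g + 2)*(g - 1)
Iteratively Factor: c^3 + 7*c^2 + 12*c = (c + 3)*(c^2 + 4*c) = c*(c + 3)*(c + 4)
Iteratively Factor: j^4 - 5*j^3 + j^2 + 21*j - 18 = (j - 1)*(j^3 - 4*j^2 - 3*j + 18) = (j - 3)*(j - 1)*(j^2 - j - 6) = (j - 3)^2*(j - 1)*(j + 2)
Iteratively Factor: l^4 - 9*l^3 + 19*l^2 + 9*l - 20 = (l + 1)*(l^3 - 10*l^2 + 29*l - 20) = (l - 4)*(l + 1)*(l^2 - 6*l + 5) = (l - 4)*(l - 1)*(l + 1)*(l - 5)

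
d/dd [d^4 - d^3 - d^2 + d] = 4*d^3 - 3*d^2 - 2*d + 1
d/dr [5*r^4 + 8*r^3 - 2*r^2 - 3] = 4*r*(5*r^2 + 6*r - 1)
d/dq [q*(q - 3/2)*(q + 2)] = 3*q^2 + q - 3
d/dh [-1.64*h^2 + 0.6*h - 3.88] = 0.6 - 3.28*h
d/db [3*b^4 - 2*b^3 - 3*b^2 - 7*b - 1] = 12*b^3 - 6*b^2 - 6*b - 7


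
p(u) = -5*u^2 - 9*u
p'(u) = -10*u - 9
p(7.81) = -375.27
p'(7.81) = -87.10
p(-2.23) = -4.79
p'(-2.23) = 13.30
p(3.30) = -84.15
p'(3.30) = -42.00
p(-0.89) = 4.05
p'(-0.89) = -0.10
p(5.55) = -203.96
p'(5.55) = -64.50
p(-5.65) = -108.76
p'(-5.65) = 47.50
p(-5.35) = -94.96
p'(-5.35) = 44.50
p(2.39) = -50.07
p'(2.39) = -32.90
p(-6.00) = -126.00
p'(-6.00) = 51.00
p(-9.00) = -324.00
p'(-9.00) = 81.00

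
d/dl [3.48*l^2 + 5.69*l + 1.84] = 6.96*l + 5.69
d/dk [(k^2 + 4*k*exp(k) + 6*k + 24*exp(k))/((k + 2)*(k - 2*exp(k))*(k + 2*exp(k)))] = (2*(k + 2)*(k - 2*exp(k))*(k + 2*exp(k))*(2*k*exp(k) + k + 14*exp(k) + 3) - (k + 2)*(k - 2*exp(k))*(2*exp(k) + 1)*(k^2 + 4*k*exp(k) + 6*k + 24*exp(k)) + (k + 2)*(k + 2*exp(k))*(2*exp(k) - 1)*(k^2 + 4*k*exp(k) + 6*k + 24*exp(k)) - (k - 2*exp(k))*(k + 2*exp(k))*(k^2 + 4*k*exp(k) + 6*k + 24*exp(k)))/((k + 2)^2*(k - 2*exp(k))^2*(k + 2*exp(k))^2)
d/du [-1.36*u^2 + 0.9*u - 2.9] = 0.9 - 2.72*u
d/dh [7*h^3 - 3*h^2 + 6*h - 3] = 21*h^2 - 6*h + 6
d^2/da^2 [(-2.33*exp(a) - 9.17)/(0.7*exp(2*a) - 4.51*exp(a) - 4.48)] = (-1.1417*exp(4*a) - 25.32901*exp(3*a) + 43.00779*exp(2*a) - 254.470013*exp(a) + 138.513984)*exp(a)/(0.343*exp(6*a) - 6.6297*exp(5*a) + 36.12861*exp(4*a) - 6.87369099999999*exp(3*a) - 231.223104*exp(2*a) - 271.552512*exp(a) - 89.915392)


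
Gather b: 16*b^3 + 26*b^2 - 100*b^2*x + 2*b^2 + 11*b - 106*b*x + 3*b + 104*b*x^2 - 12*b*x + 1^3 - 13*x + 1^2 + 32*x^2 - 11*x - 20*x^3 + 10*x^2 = 16*b^3 + b^2*(28 - 100*x) + b*(104*x^2 - 118*x + 14) - 20*x^3 + 42*x^2 - 24*x + 2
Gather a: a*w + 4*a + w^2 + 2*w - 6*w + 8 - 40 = a*(w + 4) + w^2 - 4*w - 32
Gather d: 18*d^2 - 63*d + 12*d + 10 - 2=18*d^2 - 51*d + 8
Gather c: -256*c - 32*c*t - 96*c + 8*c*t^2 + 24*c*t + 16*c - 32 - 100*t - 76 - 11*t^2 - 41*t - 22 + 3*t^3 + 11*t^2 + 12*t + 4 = c*(8*t^2 - 8*t - 336) + 3*t^3 - 129*t - 126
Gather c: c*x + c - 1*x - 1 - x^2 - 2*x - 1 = c*(x + 1) - x^2 - 3*x - 2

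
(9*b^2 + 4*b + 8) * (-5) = -45*b^2 - 20*b - 40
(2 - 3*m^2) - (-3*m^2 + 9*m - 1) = 3 - 9*m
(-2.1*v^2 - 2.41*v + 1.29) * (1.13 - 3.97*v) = 8.337*v^3 + 7.1947*v^2 - 7.8446*v + 1.4577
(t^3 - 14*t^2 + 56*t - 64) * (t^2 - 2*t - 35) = t^5 - 16*t^4 + 49*t^3 + 314*t^2 - 1832*t + 2240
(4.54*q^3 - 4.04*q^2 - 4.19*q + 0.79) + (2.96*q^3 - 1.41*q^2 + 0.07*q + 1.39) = 7.5*q^3 - 5.45*q^2 - 4.12*q + 2.18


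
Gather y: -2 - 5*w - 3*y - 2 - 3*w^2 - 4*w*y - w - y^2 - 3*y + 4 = -3*w^2 - 6*w - y^2 + y*(-4*w - 6)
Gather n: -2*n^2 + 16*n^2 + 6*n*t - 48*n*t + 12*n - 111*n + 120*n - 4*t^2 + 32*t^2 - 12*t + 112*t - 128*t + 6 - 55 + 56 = 14*n^2 + n*(21 - 42*t) + 28*t^2 - 28*t + 7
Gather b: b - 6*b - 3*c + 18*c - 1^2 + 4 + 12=-5*b + 15*c + 15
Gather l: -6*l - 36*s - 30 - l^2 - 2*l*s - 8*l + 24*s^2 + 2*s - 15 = -l^2 + l*(-2*s - 14) + 24*s^2 - 34*s - 45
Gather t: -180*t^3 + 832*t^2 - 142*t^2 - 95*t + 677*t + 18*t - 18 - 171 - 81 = -180*t^3 + 690*t^2 + 600*t - 270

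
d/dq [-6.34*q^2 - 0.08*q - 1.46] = -12.68*q - 0.08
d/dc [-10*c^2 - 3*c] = -20*c - 3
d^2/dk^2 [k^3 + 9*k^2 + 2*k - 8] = 6*k + 18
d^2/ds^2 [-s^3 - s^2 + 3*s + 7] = -6*s - 2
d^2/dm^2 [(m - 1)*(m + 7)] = 2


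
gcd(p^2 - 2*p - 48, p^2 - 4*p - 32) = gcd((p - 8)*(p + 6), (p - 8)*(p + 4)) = p - 8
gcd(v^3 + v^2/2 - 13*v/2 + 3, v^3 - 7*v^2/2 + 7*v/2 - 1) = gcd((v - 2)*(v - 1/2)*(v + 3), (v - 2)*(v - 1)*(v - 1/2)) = v^2 - 5*v/2 + 1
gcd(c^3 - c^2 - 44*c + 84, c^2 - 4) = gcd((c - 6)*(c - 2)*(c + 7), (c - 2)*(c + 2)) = c - 2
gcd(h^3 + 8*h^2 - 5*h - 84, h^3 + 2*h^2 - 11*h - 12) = h^2 + h - 12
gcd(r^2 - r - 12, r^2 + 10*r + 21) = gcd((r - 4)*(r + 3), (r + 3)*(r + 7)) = r + 3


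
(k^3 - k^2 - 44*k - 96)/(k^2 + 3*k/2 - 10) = 2*(k^2 - 5*k - 24)/(2*k - 5)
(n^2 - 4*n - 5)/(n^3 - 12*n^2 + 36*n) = (n^2 - 4*n - 5)/(n*(n^2 - 12*n + 36))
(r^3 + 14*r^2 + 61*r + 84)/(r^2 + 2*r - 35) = (r^2 + 7*r + 12)/(r - 5)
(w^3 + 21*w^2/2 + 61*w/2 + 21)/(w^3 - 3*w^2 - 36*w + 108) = (2*w^2 + 9*w + 7)/(2*(w^2 - 9*w + 18))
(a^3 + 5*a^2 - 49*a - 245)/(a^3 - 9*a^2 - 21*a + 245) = (a + 7)/(a - 7)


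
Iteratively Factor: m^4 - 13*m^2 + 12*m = (m - 1)*(m^3 + m^2 - 12*m) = (m - 1)*(m + 4)*(m^2 - 3*m) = (m - 3)*(m - 1)*(m + 4)*(m)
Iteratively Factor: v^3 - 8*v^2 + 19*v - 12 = (v - 1)*(v^2 - 7*v + 12) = (v - 3)*(v - 1)*(v - 4)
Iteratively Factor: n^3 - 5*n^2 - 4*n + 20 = (n - 5)*(n^2 - 4) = (n - 5)*(n - 2)*(n + 2)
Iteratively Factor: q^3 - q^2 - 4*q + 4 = (q + 2)*(q^2 - 3*q + 2) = (q - 2)*(q + 2)*(q - 1)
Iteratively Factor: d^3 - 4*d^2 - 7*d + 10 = (d - 1)*(d^2 - 3*d - 10) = (d - 1)*(d + 2)*(d - 5)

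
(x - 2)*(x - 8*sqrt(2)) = x^2 - 8*sqrt(2)*x - 2*x + 16*sqrt(2)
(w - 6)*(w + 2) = w^2 - 4*w - 12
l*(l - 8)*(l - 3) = l^3 - 11*l^2 + 24*l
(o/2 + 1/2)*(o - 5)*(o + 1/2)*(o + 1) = o^4/2 - 5*o^3/4 - 21*o^2/4 - 19*o/4 - 5/4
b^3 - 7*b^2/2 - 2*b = b*(b - 4)*(b + 1/2)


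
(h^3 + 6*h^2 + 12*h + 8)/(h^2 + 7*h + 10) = (h^2 + 4*h + 4)/(h + 5)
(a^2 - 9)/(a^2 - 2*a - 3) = (a + 3)/(a + 1)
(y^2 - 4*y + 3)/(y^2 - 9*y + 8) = (y - 3)/(y - 8)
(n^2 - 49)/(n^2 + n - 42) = (n - 7)/(n - 6)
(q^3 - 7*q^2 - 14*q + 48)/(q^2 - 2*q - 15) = (q^2 - 10*q + 16)/(q - 5)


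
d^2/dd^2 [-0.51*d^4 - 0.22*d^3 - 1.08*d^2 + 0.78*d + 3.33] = -6.12*d^2 - 1.32*d - 2.16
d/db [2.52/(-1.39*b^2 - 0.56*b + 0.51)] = (7.0056*b + 1.4112)/(1.39*b^2 + 0.56*b - 0.51)^2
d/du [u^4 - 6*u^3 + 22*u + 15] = 4*u^3 - 18*u^2 + 22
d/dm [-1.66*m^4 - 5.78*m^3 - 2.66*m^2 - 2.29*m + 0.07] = -6.64*m^3 - 17.34*m^2 - 5.32*m - 2.29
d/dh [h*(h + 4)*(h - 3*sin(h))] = -h*(h + 4)*(3*cos(h) - 1) + h*(h - 3*sin(h)) + (h + 4)*(h - 3*sin(h))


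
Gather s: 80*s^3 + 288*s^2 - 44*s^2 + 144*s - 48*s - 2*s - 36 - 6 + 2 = 80*s^3 + 244*s^2 + 94*s - 40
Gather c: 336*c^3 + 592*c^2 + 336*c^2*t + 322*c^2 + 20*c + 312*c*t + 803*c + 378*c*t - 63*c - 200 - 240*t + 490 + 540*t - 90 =336*c^3 + c^2*(336*t + 914) + c*(690*t + 760) + 300*t + 200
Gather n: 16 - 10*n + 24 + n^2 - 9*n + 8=n^2 - 19*n + 48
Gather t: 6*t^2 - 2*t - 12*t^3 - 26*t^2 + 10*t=-12*t^3 - 20*t^2 + 8*t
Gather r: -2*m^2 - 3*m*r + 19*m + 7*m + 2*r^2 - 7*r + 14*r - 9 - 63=-2*m^2 + 26*m + 2*r^2 + r*(7 - 3*m) - 72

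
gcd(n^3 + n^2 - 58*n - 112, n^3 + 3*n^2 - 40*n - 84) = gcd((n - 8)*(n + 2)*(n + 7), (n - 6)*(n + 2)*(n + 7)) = n^2 + 9*n + 14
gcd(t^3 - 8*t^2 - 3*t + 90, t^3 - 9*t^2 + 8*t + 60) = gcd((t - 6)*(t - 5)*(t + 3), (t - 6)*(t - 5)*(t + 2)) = t^2 - 11*t + 30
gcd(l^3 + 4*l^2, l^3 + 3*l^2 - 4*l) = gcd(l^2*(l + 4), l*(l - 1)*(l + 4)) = l^2 + 4*l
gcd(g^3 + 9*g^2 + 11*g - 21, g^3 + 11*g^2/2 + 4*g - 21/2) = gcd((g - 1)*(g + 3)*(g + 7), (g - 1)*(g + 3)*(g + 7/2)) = g^2 + 2*g - 3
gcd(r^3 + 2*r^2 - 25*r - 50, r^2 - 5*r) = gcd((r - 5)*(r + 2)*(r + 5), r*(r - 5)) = r - 5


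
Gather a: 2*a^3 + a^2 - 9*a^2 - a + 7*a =2*a^3 - 8*a^2 + 6*a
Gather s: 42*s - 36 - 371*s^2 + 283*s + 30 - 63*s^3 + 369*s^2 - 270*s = -63*s^3 - 2*s^2 + 55*s - 6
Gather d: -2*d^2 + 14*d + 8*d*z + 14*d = -2*d^2 + d*(8*z + 28)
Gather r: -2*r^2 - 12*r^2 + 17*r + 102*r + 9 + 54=-14*r^2 + 119*r + 63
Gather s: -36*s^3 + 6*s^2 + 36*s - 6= -36*s^3 + 6*s^2 + 36*s - 6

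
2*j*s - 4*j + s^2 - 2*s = (2*j + s)*(s - 2)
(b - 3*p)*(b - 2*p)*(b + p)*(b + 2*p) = b^4 - 2*b^3*p - 7*b^2*p^2 + 8*b*p^3 + 12*p^4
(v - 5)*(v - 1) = v^2 - 6*v + 5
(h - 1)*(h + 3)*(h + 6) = h^3 + 8*h^2 + 9*h - 18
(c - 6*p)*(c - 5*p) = c^2 - 11*c*p + 30*p^2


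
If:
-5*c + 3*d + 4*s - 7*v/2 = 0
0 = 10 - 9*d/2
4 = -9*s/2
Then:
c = 28/45 - 7*v/10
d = 20/9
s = -8/9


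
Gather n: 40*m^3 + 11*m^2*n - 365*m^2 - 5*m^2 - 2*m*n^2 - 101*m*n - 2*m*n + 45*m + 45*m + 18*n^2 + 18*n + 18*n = 40*m^3 - 370*m^2 + 90*m + n^2*(18 - 2*m) + n*(11*m^2 - 103*m + 36)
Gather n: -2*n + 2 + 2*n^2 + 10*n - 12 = 2*n^2 + 8*n - 10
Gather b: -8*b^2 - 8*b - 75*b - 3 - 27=-8*b^2 - 83*b - 30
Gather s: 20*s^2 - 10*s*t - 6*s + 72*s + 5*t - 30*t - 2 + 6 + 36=20*s^2 + s*(66 - 10*t) - 25*t + 40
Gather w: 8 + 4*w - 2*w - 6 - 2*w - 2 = 0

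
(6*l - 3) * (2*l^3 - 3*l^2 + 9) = 12*l^4 - 24*l^3 + 9*l^2 + 54*l - 27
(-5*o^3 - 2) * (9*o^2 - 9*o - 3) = -45*o^5 + 45*o^4 + 15*o^3 - 18*o^2 + 18*o + 6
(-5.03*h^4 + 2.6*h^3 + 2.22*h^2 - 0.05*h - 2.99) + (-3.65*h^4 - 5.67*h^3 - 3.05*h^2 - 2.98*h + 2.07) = -8.68*h^4 - 3.07*h^3 - 0.83*h^2 - 3.03*h - 0.92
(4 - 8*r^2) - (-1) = 5 - 8*r^2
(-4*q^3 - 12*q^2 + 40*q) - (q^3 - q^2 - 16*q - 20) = -5*q^3 - 11*q^2 + 56*q + 20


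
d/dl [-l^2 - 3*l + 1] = -2*l - 3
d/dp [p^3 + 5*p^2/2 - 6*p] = 3*p^2 + 5*p - 6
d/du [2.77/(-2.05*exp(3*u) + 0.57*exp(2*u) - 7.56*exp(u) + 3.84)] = (17.0355*exp(2*u) - 3.1578*exp(u) + 20.9412)*exp(u)/(2.05*exp(3*u) - 0.57*exp(2*u) + 7.56*exp(u) - 3.84)^2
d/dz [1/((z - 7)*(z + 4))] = (3 - 2*z)/(z^4 - 6*z^3 - 47*z^2 + 168*z + 784)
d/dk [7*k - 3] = 7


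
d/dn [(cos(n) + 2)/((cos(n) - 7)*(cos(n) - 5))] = (cos(n)^2 + 4*cos(n) - 59)*sin(n)/((cos(n) - 7)^2*(cos(n) - 5)^2)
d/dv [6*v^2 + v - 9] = 12*v + 1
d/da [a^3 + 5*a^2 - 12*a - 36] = 3*a^2 + 10*a - 12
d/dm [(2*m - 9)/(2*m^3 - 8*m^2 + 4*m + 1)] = 2*(-4*m^3 + 35*m^2 - 72*m + 19)/(4*m^6 - 32*m^5 + 80*m^4 - 60*m^3 + 8*m + 1)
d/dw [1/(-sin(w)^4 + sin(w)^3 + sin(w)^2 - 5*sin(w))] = (4*sin(w)^3 - 3*sin(w)^2 - 2*sin(w) + 5)*cos(w)/((-sin(w)*cos(w)^2 + cos(w)^2 + 4)^2*sin(w)^2)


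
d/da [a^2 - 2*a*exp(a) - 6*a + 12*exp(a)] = -2*a*exp(a) + 2*a + 10*exp(a) - 6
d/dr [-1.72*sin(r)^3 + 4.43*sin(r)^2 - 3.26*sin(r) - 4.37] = (-5.16*sin(r)^2 + 8.86*sin(r) - 3.26)*cos(r)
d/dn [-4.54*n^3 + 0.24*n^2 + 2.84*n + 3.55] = -13.62*n^2 + 0.48*n + 2.84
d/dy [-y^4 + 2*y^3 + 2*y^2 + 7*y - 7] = -4*y^3 + 6*y^2 + 4*y + 7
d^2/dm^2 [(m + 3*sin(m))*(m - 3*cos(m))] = 3*sqrt(2)*m*cos(m + pi/4) + 18*sin(2*m) + 6*sqrt(2)*sin(m + pi/4) + 2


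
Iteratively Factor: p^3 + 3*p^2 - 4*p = (p + 4)*(p^2 - p) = (p - 1)*(p + 4)*(p)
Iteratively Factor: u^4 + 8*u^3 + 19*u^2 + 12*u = (u + 4)*(u^3 + 4*u^2 + 3*u) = u*(u + 4)*(u^2 + 4*u + 3) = u*(u + 1)*(u + 4)*(u + 3)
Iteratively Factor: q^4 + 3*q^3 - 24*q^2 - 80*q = (q - 5)*(q^3 + 8*q^2 + 16*q) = (q - 5)*(q + 4)*(q^2 + 4*q) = (q - 5)*(q + 4)^2*(q)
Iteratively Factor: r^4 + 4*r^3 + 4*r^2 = (r + 2)*(r^3 + 2*r^2) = (r + 2)^2*(r^2) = r*(r + 2)^2*(r)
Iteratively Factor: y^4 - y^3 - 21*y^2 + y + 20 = (y + 4)*(y^3 - 5*y^2 - y + 5) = (y - 5)*(y + 4)*(y^2 - 1) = (y - 5)*(y + 1)*(y + 4)*(y - 1)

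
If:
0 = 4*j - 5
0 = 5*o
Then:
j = 5/4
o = 0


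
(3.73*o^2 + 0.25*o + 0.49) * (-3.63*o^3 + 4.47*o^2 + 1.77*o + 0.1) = -13.5399*o^5 + 15.7656*o^4 + 5.9409*o^3 + 3.0058*o^2 + 0.8923*o + 0.049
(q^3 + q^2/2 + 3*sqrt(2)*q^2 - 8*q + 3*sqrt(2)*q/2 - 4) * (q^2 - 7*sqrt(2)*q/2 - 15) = q^5 - sqrt(2)*q^4/2 + q^4/2 - 44*q^3 - sqrt(2)*q^3/4 - 17*sqrt(2)*q^2 - 22*q^2 - 17*sqrt(2)*q/2 + 120*q + 60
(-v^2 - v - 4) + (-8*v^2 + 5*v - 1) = -9*v^2 + 4*v - 5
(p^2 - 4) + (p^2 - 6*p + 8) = 2*p^2 - 6*p + 4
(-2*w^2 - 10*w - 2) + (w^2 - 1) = -w^2 - 10*w - 3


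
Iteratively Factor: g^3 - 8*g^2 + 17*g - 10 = (g - 5)*(g^2 - 3*g + 2) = (g - 5)*(g - 1)*(g - 2)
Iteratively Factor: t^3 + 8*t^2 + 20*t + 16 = (t + 2)*(t^2 + 6*t + 8) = (t + 2)*(t + 4)*(t + 2)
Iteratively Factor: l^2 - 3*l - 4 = (l - 4)*(l + 1)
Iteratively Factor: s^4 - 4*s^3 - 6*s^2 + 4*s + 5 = (s - 5)*(s^3 + s^2 - s - 1) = (s - 5)*(s + 1)*(s^2 - 1) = (s - 5)*(s + 1)^2*(s - 1)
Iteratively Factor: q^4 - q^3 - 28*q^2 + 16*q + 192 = (q - 4)*(q^3 + 3*q^2 - 16*q - 48) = (q - 4)*(q + 4)*(q^2 - q - 12) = (q - 4)^2*(q + 4)*(q + 3)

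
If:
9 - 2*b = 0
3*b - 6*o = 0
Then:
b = 9/2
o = 9/4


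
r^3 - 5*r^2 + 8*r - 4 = (r - 2)^2*(r - 1)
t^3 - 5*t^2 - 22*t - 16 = (t - 8)*(t + 1)*(t + 2)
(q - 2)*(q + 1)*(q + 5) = q^3 + 4*q^2 - 7*q - 10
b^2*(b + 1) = b^3 + b^2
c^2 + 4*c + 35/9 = (c + 5/3)*(c + 7/3)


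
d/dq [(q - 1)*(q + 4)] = 2*q + 3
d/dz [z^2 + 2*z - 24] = 2*z + 2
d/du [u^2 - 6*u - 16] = 2*u - 6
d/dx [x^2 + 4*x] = 2*x + 4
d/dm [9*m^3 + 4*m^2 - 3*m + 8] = 27*m^2 + 8*m - 3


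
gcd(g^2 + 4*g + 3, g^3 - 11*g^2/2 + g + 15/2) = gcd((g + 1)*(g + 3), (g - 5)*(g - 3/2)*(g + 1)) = g + 1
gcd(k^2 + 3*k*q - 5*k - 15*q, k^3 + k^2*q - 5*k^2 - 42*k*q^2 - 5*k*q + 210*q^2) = k - 5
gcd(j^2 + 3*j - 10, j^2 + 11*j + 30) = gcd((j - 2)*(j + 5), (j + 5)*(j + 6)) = j + 5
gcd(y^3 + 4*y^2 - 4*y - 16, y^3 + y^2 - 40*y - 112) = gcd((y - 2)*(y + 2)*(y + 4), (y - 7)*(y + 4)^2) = y + 4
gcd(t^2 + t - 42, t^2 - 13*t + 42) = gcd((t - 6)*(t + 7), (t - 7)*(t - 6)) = t - 6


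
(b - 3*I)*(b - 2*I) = b^2 - 5*I*b - 6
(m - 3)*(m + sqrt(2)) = m^2 - 3*m + sqrt(2)*m - 3*sqrt(2)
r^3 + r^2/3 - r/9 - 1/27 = (r - 1/3)*(r + 1/3)^2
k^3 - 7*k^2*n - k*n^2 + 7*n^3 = (k - 7*n)*(k - n)*(k + n)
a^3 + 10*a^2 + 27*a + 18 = (a + 1)*(a + 3)*(a + 6)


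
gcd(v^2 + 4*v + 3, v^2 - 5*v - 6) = v + 1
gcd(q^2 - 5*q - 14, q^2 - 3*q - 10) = q + 2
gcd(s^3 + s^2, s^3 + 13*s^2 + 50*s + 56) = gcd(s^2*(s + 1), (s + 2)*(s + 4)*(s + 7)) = 1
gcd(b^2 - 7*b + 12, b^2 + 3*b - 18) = b - 3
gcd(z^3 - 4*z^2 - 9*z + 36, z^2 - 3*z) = z - 3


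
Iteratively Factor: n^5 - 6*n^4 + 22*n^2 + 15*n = (n - 3)*(n^4 - 3*n^3 - 9*n^2 - 5*n) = (n - 3)*(n + 1)*(n^3 - 4*n^2 - 5*n) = n*(n - 3)*(n + 1)*(n^2 - 4*n - 5) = n*(n - 5)*(n - 3)*(n + 1)*(n + 1)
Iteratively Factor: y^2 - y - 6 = (y - 3)*(y + 2)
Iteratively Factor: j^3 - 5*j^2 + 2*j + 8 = (j - 2)*(j^2 - 3*j - 4) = (j - 2)*(j + 1)*(j - 4)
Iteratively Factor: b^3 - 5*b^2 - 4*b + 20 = (b - 5)*(b^2 - 4) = (b - 5)*(b + 2)*(b - 2)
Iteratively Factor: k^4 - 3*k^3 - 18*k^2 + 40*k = (k)*(k^3 - 3*k^2 - 18*k + 40) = k*(k - 5)*(k^2 + 2*k - 8) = k*(k - 5)*(k + 4)*(k - 2)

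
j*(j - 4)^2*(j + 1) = j^4 - 7*j^3 + 8*j^2 + 16*j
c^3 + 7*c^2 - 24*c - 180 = (c - 5)*(c + 6)^2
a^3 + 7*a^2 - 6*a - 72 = (a - 3)*(a + 4)*(a + 6)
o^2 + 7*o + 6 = (o + 1)*(o + 6)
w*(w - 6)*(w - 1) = w^3 - 7*w^2 + 6*w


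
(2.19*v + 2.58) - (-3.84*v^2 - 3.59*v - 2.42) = 3.84*v^2 + 5.78*v + 5.0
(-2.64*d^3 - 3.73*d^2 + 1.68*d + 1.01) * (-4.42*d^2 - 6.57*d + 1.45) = 11.6688*d^5 + 33.8314*d^4 + 13.2525*d^3 - 20.9103*d^2 - 4.1997*d + 1.4645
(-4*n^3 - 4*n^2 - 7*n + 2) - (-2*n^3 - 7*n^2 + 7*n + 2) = -2*n^3 + 3*n^2 - 14*n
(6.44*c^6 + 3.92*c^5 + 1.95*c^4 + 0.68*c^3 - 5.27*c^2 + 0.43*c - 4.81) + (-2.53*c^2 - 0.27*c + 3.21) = 6.44*c^6 + 3.92*c^5 + 1.95*c^4 + 0.68*c^3 - 7.8*c^2 + 0.16*c - 1.6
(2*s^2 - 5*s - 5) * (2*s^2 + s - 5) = 4*s^4 - 8*s^3 - 25*s^2 + 20*s + 25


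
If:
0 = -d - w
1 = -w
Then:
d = 1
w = -1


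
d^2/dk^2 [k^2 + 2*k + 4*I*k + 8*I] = 2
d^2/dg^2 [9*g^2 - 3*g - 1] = 18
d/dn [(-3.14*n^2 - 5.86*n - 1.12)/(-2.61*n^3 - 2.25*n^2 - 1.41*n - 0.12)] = (-8.1954*n^4 - 30.5892*n^3 - 17.5272*n^2 - 4.2864*n - 0.876)/(6.8121*n^6 + 11.745*n^5 + 12.4227*n^4 + 6.9714*n^3 + 2.5281*n^2 + 0.3384*n + 0.0144)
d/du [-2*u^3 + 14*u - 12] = 14 - 6*u^2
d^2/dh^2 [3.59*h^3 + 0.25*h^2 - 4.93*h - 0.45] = 21.54*h + 0.5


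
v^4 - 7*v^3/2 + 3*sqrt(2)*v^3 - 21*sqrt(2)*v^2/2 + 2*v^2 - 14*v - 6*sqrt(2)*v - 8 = (v - 4)*(v + 1/2)*(v + sqrt(2))*(v + 2*sqrt(2))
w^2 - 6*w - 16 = (w - 8)*(w + 2)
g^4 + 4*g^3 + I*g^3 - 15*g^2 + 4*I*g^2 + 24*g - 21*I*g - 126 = (g - 3)*(g + 7)*(g - 2*I)*(g + 3*I)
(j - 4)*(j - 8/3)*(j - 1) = j^3 - 23*j^2/3 + 52*j/3 - 32/3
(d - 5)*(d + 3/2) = d^2 - 7*d/2 - 15/2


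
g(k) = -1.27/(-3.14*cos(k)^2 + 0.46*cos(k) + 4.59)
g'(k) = -1.27*(-6.28*sin(k)*cos(k) + 0.46*sin(k))/(-3.14*cos(k)^2 + 0.46*cos(k) + 4.59)^2 = (7.9756*cos(k) - 0.5842)*sin(k)/(-3.14*cos(k)^2 + 0.46*cos(k) + 4.59)^2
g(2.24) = -0.41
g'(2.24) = -0.45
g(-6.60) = -0.58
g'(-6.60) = -0.45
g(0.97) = -0.33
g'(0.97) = 0.22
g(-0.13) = -0.65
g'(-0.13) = -0.25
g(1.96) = -0.32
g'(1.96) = -0.21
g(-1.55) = -0.28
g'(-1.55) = 0.02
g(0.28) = -0.60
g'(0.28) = 0.43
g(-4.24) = -0.34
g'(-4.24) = -0.27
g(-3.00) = -1.20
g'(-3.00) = 1.07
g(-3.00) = -1.20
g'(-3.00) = 1.07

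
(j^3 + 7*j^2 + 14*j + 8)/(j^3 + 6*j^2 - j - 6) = (j^2 + 6*j + 8)/(j^2 + 5*j - 6)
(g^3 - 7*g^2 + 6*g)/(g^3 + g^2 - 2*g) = (g - 6)/(g + 2)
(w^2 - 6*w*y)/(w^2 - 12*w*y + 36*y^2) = w/(w - 6*y)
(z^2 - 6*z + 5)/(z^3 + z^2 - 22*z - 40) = (z - 1)/(z^2 + 6*z + 8)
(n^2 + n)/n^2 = (n + 1)/n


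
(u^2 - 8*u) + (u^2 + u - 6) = 2*u^2 - 7*u - 6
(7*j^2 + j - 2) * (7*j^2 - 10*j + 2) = 49*j^4 - 63*j^3 - 10*j^2 + 22*j - 4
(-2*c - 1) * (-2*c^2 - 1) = 4*c^3 + 2*c^2 + 2*c + 1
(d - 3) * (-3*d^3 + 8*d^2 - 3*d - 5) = -3*d^4 + 17*d^3 - 27*d^2 + 4*d + 15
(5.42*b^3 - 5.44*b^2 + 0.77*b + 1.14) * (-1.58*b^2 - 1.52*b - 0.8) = -8.5636*b^5 + 0.3568*b^4 + 2.7162*b^3 + 1.3804*b^2 - 2.3488*b - 0.912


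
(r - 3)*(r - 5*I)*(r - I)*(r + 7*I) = r^4 - 3*r^3 + I*r^3 + 37*r^2 - 3*I*r^2 - 111*r - 35*I*r + 105*I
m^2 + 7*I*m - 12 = (m + 3*I)*(m + 4*I)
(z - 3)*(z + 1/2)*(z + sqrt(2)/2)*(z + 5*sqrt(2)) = z^4 - 5*z^3/2 + 11*sqrt(2)*z^3/2 - 55*sqrt(2)*z^2/4 + 7*z^2/2 - 25*z/2 - 33*sqrt(2)*z/4 - 15/2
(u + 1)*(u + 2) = u^2 + 3*u + 2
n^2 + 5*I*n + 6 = (n - I)*(n + 6*I)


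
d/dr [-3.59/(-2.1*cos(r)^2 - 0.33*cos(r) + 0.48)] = (15.078*cos(r) + 1.1847)*sin(r)/(2.1*cos(r)^2 + 0.33*cos(r) - 0.48)^2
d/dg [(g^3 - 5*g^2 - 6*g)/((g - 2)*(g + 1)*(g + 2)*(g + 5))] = (-g^4 + 12*g^3 + 26*g^2 - 40*g + 120)/(g^6 + 10*g^5 + 17*g^4 - 80*g^3 - 184*g^2 + 160*g + 400)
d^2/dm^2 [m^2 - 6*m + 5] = 2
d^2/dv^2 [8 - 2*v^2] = -4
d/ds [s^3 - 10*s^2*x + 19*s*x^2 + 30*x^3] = 3*s^2 - 20*s*x + 19*x^2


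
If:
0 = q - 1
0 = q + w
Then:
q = 1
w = -1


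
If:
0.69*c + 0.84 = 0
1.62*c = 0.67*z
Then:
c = -1.22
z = -2.94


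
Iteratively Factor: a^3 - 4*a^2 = (a - 4)*(a^2) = a*(a - 4)*(a)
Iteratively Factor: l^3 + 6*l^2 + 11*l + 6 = (l + 1)*(l^2 + 5*l + 6) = (l + 1)*(l + 3)*(l + 2)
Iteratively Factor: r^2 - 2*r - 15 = (r + 3)*(r - 5)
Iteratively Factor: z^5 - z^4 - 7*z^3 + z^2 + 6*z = (z - 1)*(z^4 - 7*z^2 - 6*z) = (z - 3)*(z - 1)*(z^3 + 3*z^2 + 2*z) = (z - 3)*(z - 1)*(z + 2)*(z^2 + z) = z*(z - 3)*(z - 1)*(z + 2)*(z + 1)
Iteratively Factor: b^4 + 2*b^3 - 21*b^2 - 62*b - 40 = (b + 2)*(b^3 - 21*b - 20) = (b + 1)*(b + 2)*(b^2 - b - 20) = (b + 1)*(b + 2)*(b + 4)*(b - 5)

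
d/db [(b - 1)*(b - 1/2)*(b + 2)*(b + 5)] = 4*b^3 + 33*b^2/2 - 23/2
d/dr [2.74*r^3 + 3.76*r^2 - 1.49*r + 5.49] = 8.22*r^2 + 7.52*r - 1.49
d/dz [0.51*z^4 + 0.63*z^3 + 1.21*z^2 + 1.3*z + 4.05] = 2.04*z^3 + 1.89*z^2 + 2.42*z + 1.3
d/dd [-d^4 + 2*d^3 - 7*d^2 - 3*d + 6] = -4*d^3 + 6*d^2 - 14*d - 3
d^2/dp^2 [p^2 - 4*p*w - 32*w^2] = 2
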